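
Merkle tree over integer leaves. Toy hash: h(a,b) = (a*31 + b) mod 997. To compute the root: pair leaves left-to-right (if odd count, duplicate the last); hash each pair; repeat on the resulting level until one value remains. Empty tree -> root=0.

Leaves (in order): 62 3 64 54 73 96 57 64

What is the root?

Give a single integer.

L0: [62, 3, 64, 54, 73, 96, 57, 64]
L1: h(62,3)=(62*31+3)%997=928 h(64,54)=(64*31+54)%997=44 h(73,96)=(73*31+96)%997=365 h(57,64)=(57*31+64)%997=834 -> [928, 44, 365, 834]
L2: h(928,44)=(928*31+44)%997=896 h(365,834)=(365*31+834)%997=185 -> [896, 185]
L3: h(896,185)=(896*31+185)%997=45 -> [45]

Answer: 45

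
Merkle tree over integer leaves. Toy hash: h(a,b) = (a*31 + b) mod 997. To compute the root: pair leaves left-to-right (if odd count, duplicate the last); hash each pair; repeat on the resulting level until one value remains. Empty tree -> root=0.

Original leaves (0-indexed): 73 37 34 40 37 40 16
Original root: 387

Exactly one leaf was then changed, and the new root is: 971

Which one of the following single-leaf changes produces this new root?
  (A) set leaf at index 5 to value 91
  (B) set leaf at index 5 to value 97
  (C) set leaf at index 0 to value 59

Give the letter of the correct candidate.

Answer: A

Derivation:
Original leaves: [73, 37, 34, 40, 37, 40, 16]
Target new root: 971
Try each candidate change and compute the resulting root:
Candidate A: set leaf[5] = 91 -> leaves = [73, 37, 34, 40, 37, 91, 16]
  L0: [73, 37, 34, 40, 37, 91, 16]
  L1: h(73,37)=(73*31+37)%997=306 h(34,40)=(34*31+40)%997=97 h(37,91)=(37*31+91)%997=241 h(16,16)=(16*31+16)%997=512 -> [306, 97, 241, 512]
  L2: h(306,97)=(306*31+97)%997=610 h(241,512)=(241*31+512)%997=7 -> [610, 7]
  L3: h(610,7)=(610*31+7)%997=971 -> [971]
  root = 971 == target 971  ** MATCH **
Candidate B: set leaf[5] = 97 -> leaves = [73, 37, 34, 40, 37, 97, 16]
  L0: [73, 37, 34, 40, 37, 97, 16]
  L1: h(73,37)=(73*31+37)%997=306 h(34,40)=(34*31+40)%997=97 h(37,97)=(37*31+97)%997=247 h(16,16)=(16*31+16)%997=512 -> [306, 97, 247, 512]
  L2: h(306,97)=(306*31+97)%997=610 h(247,512)=(247*31+512)%997=193 -> [610, 193]
  L3: h(610,193)=(610*31+193)%997=160 -> [160]
  root = 160 != target 971
Candidate C: set leaf[0] = 59 -> leaves = [59, 37, 34, 40, 37, 40, 16]
  L0: [59, 37, 34, 40, 37, 40, 16]
  L1: h(59,37)=(59*31+37)%997=869 h(34,40)=(34*31+40)%997=97 h(37,40)=(37*31+40)%997=190 h(16,16)=(16*31+16)%997=512 -> [869, 97, 190, 512]
  L2: h(869,97)=(869*31+97)%997=117 h(190,512)=(190*31+512)%997=420 -> [117, 420]
  L3: h(117,420)=(117*31+420)%997=59 -> [59]
  root = 59 != target 971
Candidate A produces the target root.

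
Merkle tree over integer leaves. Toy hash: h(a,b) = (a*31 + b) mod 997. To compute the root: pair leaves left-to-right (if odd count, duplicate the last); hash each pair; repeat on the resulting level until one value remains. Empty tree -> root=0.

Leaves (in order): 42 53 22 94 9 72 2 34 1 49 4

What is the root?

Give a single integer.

Answer: 267

Derivation:
L0: [42, 53, 22, 94, 9, 72, 2, 34, 1, 49, 4]
L1: h(42,53)=(42*31+53)%997=358 h(22,94)=(22*31+94)%997=776 h(9,72)=(9*31+72)%997=351 h(2,34)=(2*31+34)%997=96 h(1,49)=(1*31+49)%997=80 h(4,4)=(4*31+4)%997=128 -> [358, 776, 351, 96, 80, 128]
L2: h(358,776)=(358*31+776)%997=907 h(351,96)=(351*31+96)%997=10 h(80,128)=(80*31+128)%997=614 -> [907, 10, 614]
L3: h(907,10)=(907*31+10)%997=211 h(614,614)=(614*31+614)%997=705 -> [211, 705]
L4: h(211,705)=(211*31+705)%997=267 -> [267]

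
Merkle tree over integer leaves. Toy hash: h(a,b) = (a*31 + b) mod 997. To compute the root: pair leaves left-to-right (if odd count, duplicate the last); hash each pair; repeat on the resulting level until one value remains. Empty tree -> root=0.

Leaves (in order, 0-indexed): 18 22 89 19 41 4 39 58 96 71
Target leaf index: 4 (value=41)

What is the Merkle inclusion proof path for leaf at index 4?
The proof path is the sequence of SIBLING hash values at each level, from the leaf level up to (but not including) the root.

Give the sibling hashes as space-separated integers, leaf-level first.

L0 (leaves): [18, 22, 89, 19, 41, 4, 39, 58, 96, 71], target index=4
L1: h(18,22)=(18*31+22)%997=580 [pair 0] h(89,19)=(89*31+19)%997=784 [pair 1] h(41,4)=(41*31+4)%997=278 [pair 2] h(39,58)=(39*31+58)%997=270 [pair 3] h(96,71)=(96*31+71)%997=56 [pair 4] -> [580, 784, 278, 270, 56]
  Sibling for proof at L0: 4
L2: h(580,784)=(580*31+784)%997=818 [pair 0] h(278,270)=(278*31+270)%997=912 [pair 1] h(56,56)=(56*31+56)%997=795 [pair 2] -> [818, 912, 795]
  Sibling for proof at L1: 270
L3: h(818,912)=(818*31+912)%997=348 [pair 0] h(795,795)=(795*31+795)%997=515 [pair 1] -> [348, 515]
  Sibling for proof at L2: 818
L4: h(348,515)=(348*31+515)%997=336 [pair 0] -> [336]
  Sibling for proof at L3: 515
Root: 336
Proof path (sibling hashes from leaf to root): [4, 270, 818, 515]

Answer: 4 270 818 515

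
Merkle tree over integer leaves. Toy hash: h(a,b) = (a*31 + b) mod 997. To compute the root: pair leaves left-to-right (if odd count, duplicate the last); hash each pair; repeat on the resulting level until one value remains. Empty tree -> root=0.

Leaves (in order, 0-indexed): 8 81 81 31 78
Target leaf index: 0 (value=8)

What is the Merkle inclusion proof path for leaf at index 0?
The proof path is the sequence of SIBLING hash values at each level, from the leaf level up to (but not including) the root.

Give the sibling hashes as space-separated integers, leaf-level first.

L0 (leaves): [8, 81, 81, 31, 78], target index=0
L1: h(8,81)=(8*31+81)%997=329 [pair 0] h(81,31)=(81*31+31)%997=548 [pair 1] h(78,78)=(78*31+78)%997=502 [pair 2] -> [329, 548, 502]
  Sibling for proof at L0: 81
L2: h(329,548)=(329*31+548)%997=777 [pair 0] h(502,502)=(502*31+502)%997=112 [pair 1] -> [777, 112]
  Sibling for proof at L1: 548
L3: h(777,112)=(777*31+112)%997=271 [pair 0] -> [271]
  Sibling for proof at L2: 112
Root: 271
Proof path (sibling hashes from leaf to root): [81, 548, 112]

Answer: 81 548 112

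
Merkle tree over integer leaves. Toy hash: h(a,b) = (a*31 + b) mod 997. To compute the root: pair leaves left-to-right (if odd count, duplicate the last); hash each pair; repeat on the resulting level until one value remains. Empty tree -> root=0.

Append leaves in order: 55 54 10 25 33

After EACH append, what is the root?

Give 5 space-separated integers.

Answer: 55 762 14 29 793

Derivation:
After append 55 (leaves=[55]):
  L0: [55]
  root=55
After append 54 (leaves=[55, 54]):
  L0: [55, 54]
  L1: h(55,54)=(55*31+54)%997=762 -> [762]
  root=762
After append 10 (leaves=[55, 54, 10]):
  L0: [55, 54, 10]
  L1: h(55,54)=(55*31+54)%997=762 h(10,10)=(10*31+10)%997=320 -> [762, 320]
  L2: h(762,320)=(762*31+320)%997=14 -> [14]
  root=14
After append 25 (leaves=[55, 54, 10, 25]):
  L0: [55, 54, 10, 25]
  L1: h(55,54)=(55*31+54)%997=762 h(10,25)=(10*31+25)%997=335 -> [762, 335]
  L2: h(762,335)=(762*31+335)%997=29 -> [29]
  root=29
After append 33 (leaves=[55, 54, 10, 25, 33]):
  L0: [55, 54, 10, 25, 33]
  L1: h(55,54)=(55*31+54)%997=762 h(10,25)=(10*31+25)%997=335 h(33,33)=(33*31+33)%997=59 -> [762, 335, 59]
  L2: h(762,335)=(762*31+335)%997=29 h(59,59)=(59*31+59)%997=891 -> [29, 891]
  L3: h(29,891)=(29*31+891)%997=793 -> [793]
  root=793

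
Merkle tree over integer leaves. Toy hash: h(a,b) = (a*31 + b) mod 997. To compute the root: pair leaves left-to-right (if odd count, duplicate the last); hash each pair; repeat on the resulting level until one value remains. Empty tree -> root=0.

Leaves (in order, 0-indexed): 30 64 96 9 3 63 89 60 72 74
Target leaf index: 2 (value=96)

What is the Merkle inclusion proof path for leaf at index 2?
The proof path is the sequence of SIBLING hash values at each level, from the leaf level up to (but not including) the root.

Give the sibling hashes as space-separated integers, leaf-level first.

Answer: 9 994 676 448

Derivation:
L0 (leaves): [30, 64, 96, 9, 3, 63, 89, 60, 72, 74], target index=2
L1: h(30,64)=(30*31+64)%997=994 [pair 0] h(96,9)=(96*31+9)%997=991 [pair 1] h(3,63)=(3*31+63)%997=156 [pair 2] h(89,60)=(89*31+60)%997=825 [pair 3] h(72,74)=(72*31+74)%997=312 [pair 4] -> [994, 991, 156, 825, 312]
  Sibling for proof at L0: 9
L2: h(994,991)=(994*31+991)%997=898 [pair 0] h(156,825)=(156*31+825)%997=676 [pair 1] h(312,312)=(312*31+312)%997=14 [pair 2] -> [898, 676, 14]
  Sibling for proof at L1: 994
L3: h(898,676)=(898*31+676)%997=598 [pair 0] h(14,14)=(14*31+14)%997=448 [pair 1] -> [598, 448]
  Sibling for proof at L2: 676
L4: h(598,448)=(598*31+448)%997=43 [pair 0] -> [43]
  Sibling for proof at L3: 448
Root: 43
Proof path (sibling hashes from leaf to root): [9, 994, 676, 448]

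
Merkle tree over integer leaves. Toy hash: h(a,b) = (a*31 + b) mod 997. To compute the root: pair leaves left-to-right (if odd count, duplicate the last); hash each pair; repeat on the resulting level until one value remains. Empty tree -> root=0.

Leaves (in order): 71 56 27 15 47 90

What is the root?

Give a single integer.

Answer: 646

Derivation:
L0: [71, 56, 27, 15, 47, 90]
L1: h(71,56)=(71*31+56)%997=263 h(27,15)=(27*31+15)%997=852 h(47,90)=(47*31+90)%997=550 -> [263, 852, 550]
L2: h(263,852)=(263*31+852)%997=32 h(550,550)=(550*31+550)%997=651 -> [32, 651]
L3: h(32,651)=(32*31+651)%997=646 -> [646]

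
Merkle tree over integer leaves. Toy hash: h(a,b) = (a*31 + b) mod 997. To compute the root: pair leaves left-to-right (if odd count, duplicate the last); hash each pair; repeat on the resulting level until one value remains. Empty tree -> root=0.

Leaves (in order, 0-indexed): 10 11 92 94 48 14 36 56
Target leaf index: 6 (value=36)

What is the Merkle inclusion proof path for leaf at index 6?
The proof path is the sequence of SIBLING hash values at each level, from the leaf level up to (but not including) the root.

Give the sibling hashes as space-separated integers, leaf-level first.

Answer: 56 505 933

Derivation:
L0 (leaves): [10, 11, 92, 94, 48, 14, 36, 56], target index=6
L1: h(10,11)=(10*31+11)%997=321 [pair 0] h(92,94)=(92*31+94)%997=952 [pair 1] h(48,14)=(48*31+14)%997=505 [pair 2] h(36,56)=(36*31+56)%997=175 [pair 3] -> [321, 952, 505, 175]
  Sibling for proof at L0: 56
L2: h(321,952)=(321*31+952)%997=933 [pair 0] h(505,175)=(505*31+175)%997=875 [pair 1] -> [933, 875]
  Sibling for proof at L1: 505
L3: h(933,875)=(933*31+875)%997=885 [pair 0] -> [885]
  Sibling for proof at L2: 933
Root: 885
Proof path (sibling hashes from leaf to root): [56, 505, 933]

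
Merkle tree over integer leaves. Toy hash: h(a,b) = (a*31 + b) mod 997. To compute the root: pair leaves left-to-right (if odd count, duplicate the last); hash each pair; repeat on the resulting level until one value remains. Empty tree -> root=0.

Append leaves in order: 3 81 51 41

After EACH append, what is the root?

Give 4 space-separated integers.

After append 3 (leaves=[3]):
  L0: [3]
  root=3
After append 81 (leaves=[3, 81]):
  L0: [3, 81]
  L1: h(3,81)=(3*31+81)%997=174 -> [174]
  root=174
After append 51 (leaves=[3, 81, 51]):
  L0: [3, 81, 51]
  L1: h(3,81)=(3*31+81)%997=174 h(51,51)=(51*31+51)%997=635 -> [174, 635]
  L2: h(174,635)=(174*31+635)%997=47 -> [47]
  root=47
After append 41 (leaves=[3, 81, 51, 41]):
  L0: [3, 81, 51, 41]
  L1: h(3,81)=(3*31+81)%997=174 h(51,41)=(51*31+41)%997=625 -> [174, 625]
  L2: h(174,625)=(174*31+625)%997=37 -> [37]
  root=37

Answer: 3 174 47 37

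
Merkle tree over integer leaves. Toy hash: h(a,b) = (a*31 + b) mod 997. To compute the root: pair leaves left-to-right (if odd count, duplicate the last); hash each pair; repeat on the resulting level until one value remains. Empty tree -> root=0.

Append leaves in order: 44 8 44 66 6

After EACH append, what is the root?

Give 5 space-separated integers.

Answer: 44 375 72 94 85

Derivation:
After append 44 (leaves=[44]):
  L0: [44]
  root=44
After append 8 (leaves=[44, 8]):
  L0: [44, 8]
  L1: h(44,8)=(44*31+8)%997=375 -> [375]
  root=375
After append 44 (leaves=[44, 8, 44]):
  L0: [44, 8, 44]
  L1: h(44,8)=(44*31+8)%997=375 h(44,44)=(44*31+44)%997=411 -> [375, 411]
  L2: h(375,411)=(375*31+411)%997=72 -> [72]
  root=72
After append 66 (leaves=[44, 8, 44, 66]):
  L0: [44, 8, 44, 66]
  L1: h(44,8)=(44*31+8)%997=375 h(44,66)=(44*31+66)%997=433 -> [375, 433]
  L2: h(375,433)=(375*31+433)%997=94 -> [94]
  root=94
After append 6 (leaves=[44, 8, 44, 66, 6]):
  L0: [44, 8, 44, 66, 6]
  L1: h(44,8)=(44*31+8)%997=375 h(44,66)=(44*31+66)%997=433 h(6,6)=(6*31+6)%997=192 -> [375, 433, 192]
  L2: h(375,433)=(375*31+433)%997=94 h(192,192)=(192*31+192)%997=162 -> [94, 162]
  L3: h(94,162)=(94*31+162)%997=85 -> [85]
  root=85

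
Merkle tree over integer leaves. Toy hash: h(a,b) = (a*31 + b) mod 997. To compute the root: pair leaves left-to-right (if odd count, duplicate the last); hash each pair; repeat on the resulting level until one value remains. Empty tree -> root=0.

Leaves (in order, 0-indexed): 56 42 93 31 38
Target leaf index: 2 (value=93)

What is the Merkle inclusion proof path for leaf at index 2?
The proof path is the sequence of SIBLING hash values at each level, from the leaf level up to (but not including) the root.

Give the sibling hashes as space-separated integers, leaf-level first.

L0 (leaves): [56, 42, 93, 31, 38], target index=2
L1: h(56,42)=(56*31+42)%997=781 [pair 0] h(93,31)=(93*31+31)%997=920 [pair 1] h(38,38)=(38*31+38)%997=219 [pair 2] -> [781, 920, 219]
  Sibling for proof at L0: 31
L2: h(781,920)=(781*31+920)%997=206 [pair 0] h(219,219)=(219*31+219)%997=29 [pair 1] -> [206, 29]
  Sibling for proof at L1: 781
L3: h(206,29)=(206*31+29)%997=433 [pair 0] -> [433]
  Sibling for proof at L2: 29
Root: 433
Proof path (sibling hashes from leaf to root): [31, 781, 29]

Answer: 31 781 29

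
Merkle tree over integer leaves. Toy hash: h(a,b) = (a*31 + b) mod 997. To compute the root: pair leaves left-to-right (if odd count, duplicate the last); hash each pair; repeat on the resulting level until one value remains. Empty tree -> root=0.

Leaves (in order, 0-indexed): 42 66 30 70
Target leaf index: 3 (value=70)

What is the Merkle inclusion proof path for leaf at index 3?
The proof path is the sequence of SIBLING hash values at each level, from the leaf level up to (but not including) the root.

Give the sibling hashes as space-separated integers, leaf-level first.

L0 (leaves): [42, 66, 30, 70], target index=3
L1: h(42,66)=(42*31+66)%997=371 [pair 0] h(30,70)=(30*31+70)%997=3 [pair 1] -> [371, 3]
  Sibling for proof at L0: 30
L2: h(371,3)=(371*31+3)%997=537 [pair 0] -> [537]
  Sibling for proof at L1: 371
Root: 537
Proof path (sibling hashes from leaf to root): [30, 371]

Answer: 30 371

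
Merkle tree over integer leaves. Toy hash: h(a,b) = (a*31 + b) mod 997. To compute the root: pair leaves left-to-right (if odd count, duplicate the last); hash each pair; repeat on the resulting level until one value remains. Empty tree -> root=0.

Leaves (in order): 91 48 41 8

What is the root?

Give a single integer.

L0: [91, 48, 41, 8]
L1: h(91,48)=(91*31+48)%997=875 h(41,8)=(41*31+8)%997=282 -> [875, 282]
L2: h(875,282)=(875*31+282)%997=488 -> [488]

Answer: 488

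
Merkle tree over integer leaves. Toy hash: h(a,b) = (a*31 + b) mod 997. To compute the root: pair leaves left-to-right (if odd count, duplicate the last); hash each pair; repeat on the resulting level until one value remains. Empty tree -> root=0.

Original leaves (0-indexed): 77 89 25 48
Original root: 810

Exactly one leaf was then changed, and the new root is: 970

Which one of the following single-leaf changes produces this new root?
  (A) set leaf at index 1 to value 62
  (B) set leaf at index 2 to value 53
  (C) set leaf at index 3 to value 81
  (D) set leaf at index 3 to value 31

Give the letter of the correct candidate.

Answer: A

Derivation:
Original leaves: [77, 89, 25, 48]
Target new root: 970
Try each candidate change and compute the resulting root:
Candidate A: set leaf[1] = 62 -> leaves = [77, 62, 25, 48]
  L0: [77, 62, 25, 48]
  L1: h(77,62)=(77*31+62)%997=455 h(25,48)=(25*31+48)%997=823 -> [455, 823]
  L2: h(455,823)=(455*31+823)%997=970 -> [970]
  root = 970 == target 970  ** MATCH **
Candidate B: set leaf[2] = 53 -> leaves = [77, 89, 53, 48]
  L0: [77, 89, 53, 48]
  L1: h(77,89)=(77*31+89)%997=482 h(53,48)=(53*31+48)%997=694 -> [482, 694]
  L2: h(482,694)=(482*31+694)%997=681 -> [681]
  root = 681 != target 970
Candidate C: set leaf[3] = 81 -> leaves = [77, 89, 25, 81]
  L0: [77, 89, 25, 81]
  L1: h(77,89)=(77*31+89)%997=482 h(25,81)=(25*31+81)%997=856 -> [482, 856]
  L2: h(482,856)=(482*31+856)%997=843 -> [843]
  root = 843 != target 970
Candidate D: set leaf[3] = 31 -> leaves = [77, 89, 25, 31]
  L0: [77, 89, 25, 31]
  L1: h(77,89)=(77*31+89)%997=482 h(25,31)=(25*31+31)%997=806 -> [482, 806]
  L2: h(482,806)=(482*31+806)%997=793 -> [793]
  root = 793 != target 970
Candidate A produces the target root.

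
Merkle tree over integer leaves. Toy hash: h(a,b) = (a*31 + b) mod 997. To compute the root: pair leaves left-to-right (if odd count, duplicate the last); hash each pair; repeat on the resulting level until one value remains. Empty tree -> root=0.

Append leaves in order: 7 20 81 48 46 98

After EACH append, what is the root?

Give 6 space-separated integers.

Answer: 7 237 966 933 255 922

Derivation:
After append 7 (leaves=[7]):
  L0: [7]
  root=7
After append 20 (leaves=[7, 20]):
  L0: [7, 20]
  L1: h(7,20)=(7*31+20)%997=237 -> [237]
  root=237
After append 81 (leaves=[7, 20, 81]):
  L0: [7, 20, 81]
  L1: h(7,20)=(7*31+20)%997=237 h(81,81)=(81*31+81)%997=598 -> [237, 598]
  L2: h(237,598)=(237*31+598)%997=966 -> [966]
  root=966
After append 48 (leaves=[7, 20, 81, 48]):
  L0: [7, 20, 81, 48]
  L1: h(7,20)=(7*31+20)%997=237 h(81,48)=(81*31+48)%997=565 -> [237, 565]
  L2: h(237,565)=(237*31+565)%997=933 -> [933]
  root=933
After append 46 (leaves=[7, 20, 81, 48, 46]):
  L0: [7, 20, 81, 48, 46]
  L1: h(7,20)=(7*31+20)%997=237 h(81,48)=(81*31+48)%997=565 h(46,46)=(46*31+46)%997=475 -> [237, 565, 475]
  L2: h(237,565)=(237*31+565)%997=933 h(475,475)=(475*31+475)%997=245 -> [933, 245]
  L3: h(933,245)=(933*31+245)%997=255 -> [255]
  root=255
After append 98 (leaves=[7, 20, 81, 48, 46, 98]):
  L0: [7, 20, 81, 48, 46, 98]
  L1: h(7,20)=(7*31+20)%997=237 h(81,48)=(81*31+48)%997=565 h(46,98)=(46*31+98)%997=527 -> [237, 565, 527]
  L2: h(237,565)=(237*31+565)%997=933 h(527,527)=(527*31+527)%997=912 -> [933, 912]
  L3: h(933,912)=(933*31+912)%997=922 -> [922]
  root=922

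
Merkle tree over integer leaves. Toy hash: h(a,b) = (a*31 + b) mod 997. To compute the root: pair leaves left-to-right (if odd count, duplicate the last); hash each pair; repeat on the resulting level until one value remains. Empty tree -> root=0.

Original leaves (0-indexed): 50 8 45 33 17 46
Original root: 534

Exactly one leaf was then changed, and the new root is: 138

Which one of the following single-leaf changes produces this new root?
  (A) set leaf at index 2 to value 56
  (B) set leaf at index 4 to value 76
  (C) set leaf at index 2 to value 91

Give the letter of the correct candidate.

Original leaves: [50, 8, 45, 33, 17, 46]
Target new root: 138
Try each candidate change and compute the resulting root:
Candidate A: set leaf[2] = 56 -> leaves = [50, 8, 56, 33, 17, 46]
  L0: [50, 8, 56, 33, 17, 46]
  L1: h(50,8)=(50*31+8)%997=561 h(56,33)=(56*31+33)%997=772 h(17,46)=(17*31+46)%997=573 -> [561, 772, 573]
  L2: h(561,772)=(561*31+772)%997=217 h(573,573)=(573*31+573)%997=390 -> [217, 390]
  L3: h(217,390)=(217*31+390)%997=138 -> [138]
  root = 138 == target 138  ** MATCH **
Candidate B: set leaf[4] = 76 -> leaves = [50, 8, 45, 33, 76, 46]
  L0: [50, 8, 45, 33, 76, 46]
  L1: h(50,8)=(50*31+8)%997=561 h(45,33)=(45*31+33)%997=431 h(76,46)=(76*31+46)%997=408 -> [561, 431, 408]
  L2: h(561,431)=(561*31+431)%997=873 h(408,408)=(408*31+408)%997=95 -> [873, 95]
  L3: h(873,95)=(873*31+95)%997=239 -> [239]
  root = 239 != target 138
Candidate C: set leaf[2] = 91 -> leaves = [50, 8, 91, 33, 17, 46]
  L0: [50, 8, 91, 33, 17, 46]
  L1: h(50,8)=(50*31+8)%997=561 h(91,33)=(91*31+33)%997=860 h(17,46)=(17*31+46)%997=573 -> [561, 860, 573]
  L2: h(561,860)=(561*31+860)%997=305 h(573,573)=(573*31+573)%997=390 -> [305, 390]
  L3: h(305,390)=(305*31+390)%997=872 -> [872]
  root = 872 != target 138
Candidate A produces the target root.

Answer: A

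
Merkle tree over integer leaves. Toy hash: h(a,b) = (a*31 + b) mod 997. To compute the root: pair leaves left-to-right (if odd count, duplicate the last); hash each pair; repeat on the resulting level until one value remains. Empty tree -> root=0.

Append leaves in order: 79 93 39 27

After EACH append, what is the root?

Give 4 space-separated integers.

After append 79 (leaves=[79]):
  L0: [79]
  root=79
After append 93 (leaves=[79, 93]):
  L0: [79, 93]
  L1: h(79,93)=(79*31+93)%997=548 -> [548]
  root=548
After append 39 (leaves=[79, 93, 39]):
  L0: [79, 93, 39]
  L1: h(79,93)=(79*31+93)%997=548 h(39,39)=(39*31+39)%997=251 -> [548, 251]
  L2: h(548,251)=(548*31+251)%997=290 -> [290]
  root=290
After append 27 (leaves=[79, 93, 39, 27]):
  L0: [79, 93, 39, 27]
  L1: h(79,93)=(79*31+93)%997=548 h(39,27)=(39*31+27)%997=239 -> [548, 239]
  L2: h(548,239)=(548*31+239)%997=278 -> [278]
  root=278

Answer: 79 548 290 278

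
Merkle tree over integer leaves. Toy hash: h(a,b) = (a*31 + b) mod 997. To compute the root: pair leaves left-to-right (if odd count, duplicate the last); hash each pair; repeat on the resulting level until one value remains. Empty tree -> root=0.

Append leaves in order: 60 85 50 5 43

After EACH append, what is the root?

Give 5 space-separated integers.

Answer: 60 948 81 36 283

Derivation:
After append 60 (leaves=[60]):
  L0: [60]
  root=60
After append 85 (leaves=[60, 85]):
  L0: [60, 85]
  L1: h(60,85)=(60*31+85)%997=948 -> [948]
  root=948
After append 50 (leaves=[60, 85, 50]):
  L0: [60, 85, 50]
  L1: h(60,85)=(60*31+85)%997=948 h(50,50)=(50*31+50)%997=603 -> [948, 603]
  L2: h(948,603)=(948*31+603)%997=81 -> [81]
  root=81
After append 5 (leaves=[60, 85, 50, 5]):
  L0: [60, 85, 50, 5]
  L1: h(60,85)=(60*31+85)%997=948 h(50,5)=(50*31+5)%997=558 -> [948, 558]
  L2: h(948,558)=(948*31+558)%997=36 -> [36]
  root=36
After append 43 (leaves=[60, 85, 50, 5, 43]):
  L0: [60, 85, 50, 5, 43]
  L1: h(60,85)=(60*31+85)%997=948 h(50,5)=(50*31+5)%997=558 h(43,43)=(43*31+43)%997=379 -> [948, 558, 379]
  L2: h(948,558)=(948*31+558)%997=36 h(379,379)=(379*31+379)%997=164 -> [36, 164]
  L3: h(36,164)=(36*31+164)%997=283 -> [283]
  root=283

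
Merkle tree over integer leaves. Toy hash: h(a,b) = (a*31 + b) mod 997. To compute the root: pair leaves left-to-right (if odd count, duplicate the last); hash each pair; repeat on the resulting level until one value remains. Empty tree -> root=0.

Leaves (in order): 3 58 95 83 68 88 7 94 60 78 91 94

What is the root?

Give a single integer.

Answer: 856

Derivation:
L0: [3, 58, 95, 83, 68, 88, 7, 94, 60, 78, 91, 94]
L1: h(3,58)=(3*31+58)%997=151 h(95,83)=(95*31+83)%997=37 h(68,88)=(68*31+88)%997=202 h(7,94)=(7*31+94)%997=311 h(60,78)=(60*31+78)%997=941 h(91,94)=(91*31+94)%997=921 -> [151, 37, 202, 311, 941, 921]
L2: h(151,37)=(151*31+37)%997=730 h(202,311)=(202*31+311)%997=591 h(941,921)=(941*31+921)%997=182 -> [730, 591, 182]
L3: h(730,591)=(730*31+591)%997=290 h(182,182)=(182*31+182)%997=839 -> [290, 839]
L4: h(290,839)=(290*31+839)%997=856 -> [856]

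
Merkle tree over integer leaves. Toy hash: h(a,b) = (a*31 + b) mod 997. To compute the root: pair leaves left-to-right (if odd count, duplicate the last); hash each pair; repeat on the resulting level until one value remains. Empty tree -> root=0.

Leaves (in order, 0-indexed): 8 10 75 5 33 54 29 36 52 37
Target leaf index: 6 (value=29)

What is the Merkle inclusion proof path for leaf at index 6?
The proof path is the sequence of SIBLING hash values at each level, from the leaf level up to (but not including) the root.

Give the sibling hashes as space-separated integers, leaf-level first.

L0 (leaves): [8, 10, 75, 5, 33, 54, 29, 36, 52, 37], target index=6
L1: h(8,10)=(8*31+10)%997=258 [pair 0] h(75,5)=(75*31+5)%997=336 [pair 1] h(33,54)=(33*31+54)%997=80 [pair 2] h(29,36)=(29*31+36)%997=935 [pair 3] h(52,37)=(52*31+37)%997=652 [pair 4] -> [258, 336, 80, 935, 652]
  Sibling for proof at L0: 36
L2: h(258,336)=(258*31+336)%997=358 [pair 0] h(80,935)=(80*31+935)%997=424 [pair 1] h(652,652)=(652*31+652)%997=924 [pair 2] -> [358, 424, 924]
  Sibling for proof at L1: 80
L3: h(358,424)=(358*31+424)%997=555 [pair 0] h(924,924)=(924*31+924)%997=655 [pair 1] -> [555, 655]
  Sibling for proof at L2: 358
L4: h(555,655)=(555*31+655)%997=911 [pair 0] -> [911]
  Sibling for proof at L3: 655
Root: 911
Proof path (sibling hashes from leaf to root): [36, 80, 358, 655]

Answer: 36 80 358 655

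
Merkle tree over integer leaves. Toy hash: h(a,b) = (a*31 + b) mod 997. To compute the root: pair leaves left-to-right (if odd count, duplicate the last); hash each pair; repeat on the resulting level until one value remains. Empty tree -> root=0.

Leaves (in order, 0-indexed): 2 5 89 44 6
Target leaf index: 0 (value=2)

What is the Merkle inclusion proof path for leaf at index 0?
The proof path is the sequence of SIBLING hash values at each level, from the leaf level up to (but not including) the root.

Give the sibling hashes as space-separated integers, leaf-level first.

Answer: 5 809 162

Derivation:
L0 (leaves): [2, 5, 89, 44, 6], target index=0
L1: h(2,5)=(2*31+5)%997=67 [pair 0] h(89,44)=(89*31+44)%997=809 [pair 1] h(6,6)=(6*31+6)%997=192 [pair 2] -> [67, 809, 192]
  Sibling for proof at L0: 5
L2: h(67,809)=(67*31+809)%997=892 [pair 0] h(192,192)=(192*31+192)%997=162 [pair 1] -> [892, 162]
  Sibling for proof at L1: 809
L3: h(892,162)=(892*31+162)%997=895 [pair 0] -> [895]
  Sibling for proof at L2: 162
Root: 895
Proof path (sibling hashes from leaf to root): [5, 809, 162]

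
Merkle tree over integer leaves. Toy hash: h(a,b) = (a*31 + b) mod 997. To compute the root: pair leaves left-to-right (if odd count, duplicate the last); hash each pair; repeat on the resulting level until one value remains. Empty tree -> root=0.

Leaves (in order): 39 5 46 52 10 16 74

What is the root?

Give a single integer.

Answer: 630

Derivation:
L0: [39, 5, 46, 52, 10, 16, 74]
L1: h(39,5)=(39*31+5)%997=217 h(46,52)=(46*31+52)%997=481 h(10,16)=(10*31+16)%997=326 h(74,74)=(74*31+74)%997=374 -> [217, 481, 326, 374]
L2: h(217,481)=(217*31+481)%997=229 h(326,374)=(326*31+374)%997=510 -> [229, 510]
L3: h(229,510)=(229*31+510)%997=630 -> [630]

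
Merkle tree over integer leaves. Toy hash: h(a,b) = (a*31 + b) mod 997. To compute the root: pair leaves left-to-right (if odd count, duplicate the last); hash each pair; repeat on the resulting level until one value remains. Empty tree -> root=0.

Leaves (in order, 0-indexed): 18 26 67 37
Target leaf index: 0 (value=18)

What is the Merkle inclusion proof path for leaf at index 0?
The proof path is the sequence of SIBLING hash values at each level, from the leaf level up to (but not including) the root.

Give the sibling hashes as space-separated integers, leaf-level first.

Answer: 26 120

Derivation:
L0 (leaves): [18, 26, 67, 37], target index=0
L1: h(18,26)=(18*31+26)%997=584 [pair 0] h(67,37)=(67*31+37)%997=120 [pair 1] -> [584, 120]
  Sibling for proof at L0: 26
L2: h(584,120)=(584*31+120)%997=278 [pair 0] -> [278]
  Sibling for proof at L1: 120
Root: 278
Proof path (sibling hashes from leaf to root): [26, 120]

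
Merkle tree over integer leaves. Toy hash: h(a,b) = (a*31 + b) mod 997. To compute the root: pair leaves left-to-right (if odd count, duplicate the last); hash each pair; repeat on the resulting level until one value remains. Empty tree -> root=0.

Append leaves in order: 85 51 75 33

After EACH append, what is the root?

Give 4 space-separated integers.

Answer: 85 692 921 879

Derivation:
After append 85 (leaves=[85]):
  L0: [85]
  root=85
After append 51 (leaves=[85, 51]):
  L0: [85, 51]
  L1: h(85,51)=(85*31+51)%997=692 -> [692]
  root=692
After append 75 (leaves=[85, 51, 75]):
  L0: [85, 51, 75]
  L1: h(85,51)=(85*31+51)%997=692 h(75,75)=(75*31+75)%997=406 -> [692, 406]
  L2: h(692,406)=(692*31+406)%997=921 -> [921]
  root=921
After append 33 (leaves=[85, 51, 75, 33]):
  L0: [85, 51, 75, 33]
  L1: h(85,51)=(85*31+51)%997=692 h(75,33)=(75*31+33)%997=364 -> [692, 364]
  L2: h(692,364)=(692*31+364)%997=879 -> [879]
  root=879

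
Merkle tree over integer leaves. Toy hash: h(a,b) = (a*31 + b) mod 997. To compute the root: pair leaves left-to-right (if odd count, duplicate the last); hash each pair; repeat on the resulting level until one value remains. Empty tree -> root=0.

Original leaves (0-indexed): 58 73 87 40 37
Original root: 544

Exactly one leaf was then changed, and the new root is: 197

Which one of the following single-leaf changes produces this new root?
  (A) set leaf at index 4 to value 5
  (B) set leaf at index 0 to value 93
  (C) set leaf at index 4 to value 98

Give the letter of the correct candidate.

Original leaves: [58, 73, 87, 40, 37]
Target new root: 197
Try each candidate change and compute the resulting root:
Candidate A: set leaf[4] = 5 -> leaves = [58, 73, 87, 40, 5]
  L0: [58, 73, 87, 40, 5]
  L1: h(58,73)=(58*31+73)%997=874 h(87,40)=(87*31+40)%997=743 h(5,5)=(5*31+5)%997=160 -> [874, 743, 160]
  L2: h(874,743)=(874*31+743)%997=918 h(160,160)=(160*31+160)%997=135 -> [918, 135]
  L3: h(918,135)=(918*31+135)%997=677 -> [677]
  root = 677 != target 197
Candidate B: set leaf[0] = 93 -> leaves = [93, 73, 87, 40, 37]
  L0: [93, 73, 87, 40, 37]
  L1: h(93,73)=(93*31+73)%997=962 h(87,40)=(87*31+40)%997=743 h(37,37)=(37*31+37)%997=187 -> [962, 743, 187]
  L2: h(962,743)=(962*31+743)%997=655 h(187,187)=(187*31+187)%997=2 -> [655, 2]
  L3: h(655,2)=(655*31+2)%997=367 -> [367]
  root = 367 != target 197
Candidate C: set leaf[4] = 98 -> leaves = [58, 73, 87, 40, 98]
  L0: [58, 73, 87, 40, 98]
  L1: h(58,73)=(58*31+73)%997=874 h(87,40)=(87*31+40)%997=743 h(98,98)=(98*31+98)%997=145 -> [874, 743, 145]
  L2: h(874,743)=(874*31+743)%997=918 h(145,145)=(145*31+145)%997=652 -> [918, 652]
  L3: h(918,652)=(918*31+652)%997=197 -> [197]
  root = 197 == target 197  ** MATCH **
Candidate C produces the target root.

Answer: C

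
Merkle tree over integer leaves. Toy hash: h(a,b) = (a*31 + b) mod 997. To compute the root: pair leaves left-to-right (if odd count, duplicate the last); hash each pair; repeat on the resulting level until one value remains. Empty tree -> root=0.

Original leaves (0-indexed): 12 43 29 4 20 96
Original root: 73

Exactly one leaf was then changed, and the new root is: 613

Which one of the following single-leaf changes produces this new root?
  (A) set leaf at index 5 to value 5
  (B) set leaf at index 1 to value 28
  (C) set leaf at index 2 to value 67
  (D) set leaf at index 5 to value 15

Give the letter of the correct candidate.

Answer: B

Derivation:
Original leaves: [12, 43, 29, 4, 20, 96]
Target new root: 613
Try each candidate change and compute the resulting root:
Candidate A: set leaf[5] = 5 -> leaves = [12, 43, 29, 4, 20, 5]
  L0: [12, 43, 29, 4, 20, 5]
  L1: h(12,43)=(12*31+43)%997=415 h(29,4)=(29*31+4)%997=903 h(20,5)=(20*31+5)%997=625 -> [415, 903, 625]
  L2: h(415,903)=(415*31+903)%997=807 h(625,625)=(625*31+625)%997=60 -> [807, 60]
  L3: h(807,60)=(807*31+60)%997=152 -> [152]
  root = 152 != target 613
Candidate B: set leaf[1] = 28 -> leaves = [12, 28, 29, 4, 20, 96]
  L0: [12, 28, 29, 4, 20, 96]
  L1: h(12,28)=(12*31+28)%997=400 h(29,4)=(29*31+4)%997=903 h(20,96)=(20*31+96)%997=716 -> [400, 903, 716]
  L2: h(400,903)=(400*31+903)%997=342 h(716,716)=(716*31+716)%997=978 -> [342, 978]
  L3: h(342,978)=(342*31+978)%997=613 -> [613]
  root = 613 == target 613  ** MATCH **
Candidate C: set leaf[2] = 67 -> leaves = [12, 43, 67, 4, 20, 96]
  L0: [12, 43, 67, 4, 20, 96]
  L1: h(12,43)=(12*31+43)%997=415 h(67,4)=(67*31+4)%997=87 h(20,96)=(20*31+96)%997=716 -> [415, 87, 716]
  L2: h(415,87)=(415*31+87)%997=988 h(716,716)=(716*31+716)%997=978 -> [988, 978]
  L3: h(988,978)=(988*31+978)%997=699 -> [699]
  root = 699 != target 613
Candidate D: set leaf[5] = 15 -> leaves = [12, 43, 29, 4, 20, 15]
  L0: [12, 43, 29, 4, 20, 15]
  L1: h(12,43)=(12*31+43)%997=415 h(29,4)=(29*31+4)%997=903 h(20,15)=(20*31+15)%997=635 -> [415, 903, 635]
  L2: h(415,903)=(415*31+903)%997=807 h(635,635)=(635*31+635)%997=380 -> [807, 380]
  L3: h(807,380)=(807*31+380)%997=472 -> [472]
  root = 472 != target 613
Candidate B produces the target root.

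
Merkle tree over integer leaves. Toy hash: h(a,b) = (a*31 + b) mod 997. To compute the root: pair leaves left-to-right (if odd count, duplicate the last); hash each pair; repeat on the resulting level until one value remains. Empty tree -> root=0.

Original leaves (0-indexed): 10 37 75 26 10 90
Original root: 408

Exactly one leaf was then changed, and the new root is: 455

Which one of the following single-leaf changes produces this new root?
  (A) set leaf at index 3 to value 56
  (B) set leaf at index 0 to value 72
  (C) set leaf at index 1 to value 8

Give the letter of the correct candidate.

Answer: C

Derivation:
Original leaves: [10, 37, 75, 26, 10, 90]
Target new root: 455
Try each candidate change and compute the resulting root:
Candidate A: set leaf[3] = 56 -> leaves = [10, 37, 75, 56, 10, 90]
  L0: [10, 37, 75, 56, 10, 90]
  L1: h(10,37)=(10*31+37)%997=347 h(75,56)=(75*31+56)%997=387 h(10,90)=(10*31+90)%997=400 -> [347, 387, 400]
  L2: h(347,387)=(347*31+387)%997=177 h(400,400)=(400*31+400)%997=836 -> [177, 836]
  L3: h(177,836)=(177*31+836)%997=341 -> [341]
  root = 341 != target 455
Candidate B: set leaf[0] = 72 -> leaves = [72, 37, 75, 26, 10, 90]
  L0: [72, 37, 75, 26, 10, 90]
  L1: h(72,37)=(72*31+37)%997=275 h(75,26)=(75*31+26)%997=357 h(10,90)=(10*31+90)%997=400 -> [275, 357, 400]
  L2: h(275,357)=(275*31+357)%997=906 h(400,400)=(400*31+400)%997=836 -> [906, 836]
  L3: h(906,836)=(906*31+836)%997=9 -> [9]
  root = 9 != target 455
Candidate C: set leaf[1] = 8 -> leaves = [10, 8, 75, 26, 10, 90]
  L0: [10, 8, 75, 26, 10, 90]
  L1: h(10,8)=(10*31+8)%997=318 h(75,26)=(75*31+26)%997=357 h(10,90)=(10*31+90)%997=400 -> [318, 357, 400]
  L2: h(318,357)=(318*31+357)%997=245 h(400,400)=(400*31+400)%997=836 -> [245, 836]
  L3: h(245,836)=(245*31+836)%997=455 -> [455]
  root = 455 == target 455  ** MATCH **
Candidate C produces the target root.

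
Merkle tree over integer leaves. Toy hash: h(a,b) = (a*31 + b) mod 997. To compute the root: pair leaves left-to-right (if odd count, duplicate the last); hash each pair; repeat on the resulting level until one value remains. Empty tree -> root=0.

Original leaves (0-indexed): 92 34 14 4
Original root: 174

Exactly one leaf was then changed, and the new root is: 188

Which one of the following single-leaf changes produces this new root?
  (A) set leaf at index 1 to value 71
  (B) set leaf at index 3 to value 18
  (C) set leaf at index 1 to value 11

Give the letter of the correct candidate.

Original leaves: [92, 34, 14, 4]
Target new root: 188
Try each candidate change and compute the resulting root:
Candidate A: set leaf[1] = 71 -> leaves = [92, 71, 14, 4]
  L0: [92, 71, 14, 4]
  L1: h(92,71)=(92*31+71)%997=929 h(14,4)=(14*31+4)%997=438 -> [929, 438]
  L2: h(929,438)=(929*31+438)%997=324 -> [324]
  root = 324 != target 188
Candidate B: set leaf[3] = 18 -> leaves = [92, 34, 14, 18]
  L0: [92, 34, 14, 18]
  L1: h(92,34)=(92*31+34)%997=892 h(14,18)=(14*31+18)%997=452 -> [892, 452]
  L2: h(892,452)=(892*31+452)%997=188 -> [188]
  root = 188 == target 188  ** MATCH **
Candidate C: set leaf[1] = 11 -> leaves = [92, 11, 14, 4]
  L0: [92, 11, 14, 4]
  L1: h(92,11)=(92*31+11)%997=869 h(14,4)=(14*31+4)%997=438 -> [869, 438]
  L2: h(869,438)=(869*31+438)%997=458 -> [458]
  root = 458 != target 188
Candidate B produces the target root.

Answer: B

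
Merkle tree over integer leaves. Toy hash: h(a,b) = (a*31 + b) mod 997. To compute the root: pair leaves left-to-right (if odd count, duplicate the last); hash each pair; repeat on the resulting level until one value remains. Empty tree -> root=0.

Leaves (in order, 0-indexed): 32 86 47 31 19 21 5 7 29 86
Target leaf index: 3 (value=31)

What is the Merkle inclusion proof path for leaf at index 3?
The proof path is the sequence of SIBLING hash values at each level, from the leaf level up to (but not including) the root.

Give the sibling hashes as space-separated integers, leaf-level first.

L0 (leaves): [32, 86, 47, 31, 19, 21, 5, 7, 29, 86], target index=3
L1: h(32,86)=(32*31+86)%997=81 [pair 0] h(47,31)=(47*31+31)%997=491 [pair 1] h(19,21)=(19*31+21)%997=610 [pair 2] h(5,7)=(5*31+7)%997=162 [pair 3] h(29,86)=(29*31+86)%997=985 [pair 4] -> [81, 491, 610, 162, 985]
  Sibling for proof at L0: 47
L2: h(81,491)=(81*31+491)%997=11 [pair 0] h(610,162)=(610*31+162)%997=129 [pair 1] h(985,985)=(985*31+985)%997=613 [pair 2] -> [11, 129, 613]
  Sibling for proof at L1: 81
L3: h(11,129)=(11*31+129)%997=470 [pair 0] h(613,613)=(613*31+613)%997=673 [pair 1] -> [470, 673]
  Sibling for proof at L2: 129
L4: h(470,673)=(470*31+673)%997=288 [pair 0] -> [288]
  Sibling for proof at L3: 673
Root: 288
Proof path (sibling hashes from leaf to root): [47, 81, 129, 673]

Answer: 47 81 129 673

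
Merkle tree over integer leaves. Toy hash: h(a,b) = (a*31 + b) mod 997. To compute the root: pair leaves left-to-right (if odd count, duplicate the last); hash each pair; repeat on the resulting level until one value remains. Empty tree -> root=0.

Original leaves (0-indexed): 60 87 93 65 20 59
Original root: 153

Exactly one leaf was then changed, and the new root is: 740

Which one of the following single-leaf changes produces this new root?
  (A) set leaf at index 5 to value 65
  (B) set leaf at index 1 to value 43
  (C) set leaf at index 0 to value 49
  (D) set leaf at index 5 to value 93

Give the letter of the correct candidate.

Original leaves: [60, 87, 93, 65, 20, 59]
Target new root: 740
Try each candidate change and compute the resulting root:
Candidate A: set leaf[5] = 65 -> leaves = [60, 87, 93, 65, 20, 65]
  L0: [60, 87, 93, 65, 20, 65]
  L1: h(60,87)=(60*31+87)%997=950 h(93,65)=(93*31+65)%997=954 h(20,65)=(20*31+65)%997=685 -> [950, 954, 685]
  L2: h(950,954)=(950*31+954)%997=494 h(685,685)=(685*31+685)%997=983 -> [494, 983]
  L3: h(494,983)=(494*31+983)%997=345 -> [345]
  root = 345 != target 740
Candidate B: set leaf[1] = 43 -> leaves = [60, 43, 93, 65, 20, 59]
  L0: [60, 43, 93, 65, 20, 59]
  L1: h(60,43)=(60*31+43)%997=906 h(93,65)=(93*31+65)%997=954 h(20,59)=(20*31+59)%997=679 -> [906, 954, 679]
  L2: h(906,954)=(906*31+954)%997=127 h(679,679)=(679*31+679)%997=791 -> [127, 791]
  L3: h(127,791)=(127*31+791)%997=740 -> [740]
  root = 740 == target 740  ** MATCH **
Candidate C: set leaf[0] = 49 -> leaves = [49, 87, 93, 65, 20, 59]
  L0: [49, 87, 93, 65, 20, 59]
  L1: h(49,87)=(49*31+87)%997=609 h(93,65)=(93*31+65)%997=954 h(20,59)=(20*31+59)%997=679 -> [609, 954, 679]
  L2: h(609,954)=(609*31+954)%997=890 h(679,679)=(679*31+679)%997=791 -> [890, 791]
  L3: h(890,791)=(890*31+791)%997=465 -> [465]
  root = 465 != target 740
Candidate D: set leaf[5] = 93 -> leaves = [60, 87, 93, 65, 20, 93]
  L0: [60, 87, 93, 65, 20, 93]
  L1: h(60,87)=(60*31+87)%997=950 h(93,65)=(93*31+65)%997=954 h(20,93)=(20*31+93)%997=713 -> [950, 954, 713]
  L2: h(950,954)=(950*31+954)%997=494 h(713,713)=(713*31+713)%997=882 -> [494, 882]
  L3: h(494,882)=(494*31+882)%997=244 -> [244]
  root = 244 != target 740
Candidate B produces the target root.

Answer: B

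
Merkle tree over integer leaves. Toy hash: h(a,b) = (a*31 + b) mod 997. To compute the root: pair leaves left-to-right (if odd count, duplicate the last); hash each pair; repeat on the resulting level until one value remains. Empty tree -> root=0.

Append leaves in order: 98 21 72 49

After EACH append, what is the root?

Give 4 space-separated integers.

Answer: 98 68 424 401

Derivation:
After append 98 (leaves=[98]):
  L0: [98]
  root=98
After append 21 (leaves=[98, 21]):
  L0: [98, 21]
  L1: h(98,21)=(98*31+21)%997=68 -> [68]
  root=68
After append 72 (leaves=[98, 21, 72]):
  L0: [98, 21, 72]
  L1: h(98,21)=(98*31+21)%997=68 h(72,72)=(72*31+72)%997=310 -> [68, 310]
  L2: h(68,310)=(68*31+310)%997=424 -> [424]
  root=424
After append 49 (leaves=[98, 21, 72, 49]):
  L0: [98, 21, 72, 49]
  L1: h(98,21)=(98*31+21)%997=68 h(72,49)=(72*31+49)%997=287 -> [68, 287]
  L2: h(68,287)=(68*31+287)%997=401 -> [401]
  root=401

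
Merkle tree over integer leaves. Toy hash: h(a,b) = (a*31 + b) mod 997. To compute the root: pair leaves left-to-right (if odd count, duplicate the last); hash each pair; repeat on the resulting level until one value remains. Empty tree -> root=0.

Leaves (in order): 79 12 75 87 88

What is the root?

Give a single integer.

Answer: 516

Derivation:
L0: [79, 12, 75, 87, 88]
L1: h(79,12)=(79*31+12)%997=467 h(75,87)=(75*31+87)%997=418 h(88,88)=(88*31+88)%997=822 -> [467, 418, 822]
L2: h(467,418)=(467*31+418)%997=937 h(822,822)=(822*31+822)%997=382 -> [937, 382]
L3: h(937,382)=(937*31+382)%997=516 -> [516]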